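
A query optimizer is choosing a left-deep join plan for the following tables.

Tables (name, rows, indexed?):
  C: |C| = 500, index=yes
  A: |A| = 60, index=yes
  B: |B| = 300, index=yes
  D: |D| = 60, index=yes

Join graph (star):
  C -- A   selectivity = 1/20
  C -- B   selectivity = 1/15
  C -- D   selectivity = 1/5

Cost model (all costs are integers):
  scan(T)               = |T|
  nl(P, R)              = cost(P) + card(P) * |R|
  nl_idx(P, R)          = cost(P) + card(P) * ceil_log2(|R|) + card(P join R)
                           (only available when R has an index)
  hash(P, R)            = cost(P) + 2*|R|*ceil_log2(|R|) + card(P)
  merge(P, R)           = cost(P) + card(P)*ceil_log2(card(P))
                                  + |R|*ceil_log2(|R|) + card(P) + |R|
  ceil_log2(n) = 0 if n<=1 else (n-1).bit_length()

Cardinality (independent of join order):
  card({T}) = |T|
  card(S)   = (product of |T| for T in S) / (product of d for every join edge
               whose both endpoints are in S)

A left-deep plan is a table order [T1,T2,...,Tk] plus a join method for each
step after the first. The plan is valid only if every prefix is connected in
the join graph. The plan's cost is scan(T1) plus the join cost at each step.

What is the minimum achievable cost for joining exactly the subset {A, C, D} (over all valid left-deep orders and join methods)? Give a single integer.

Selinger DP over subsets of {A,C,D}:
  {C}: scan cost=500, card=500
  {A}: scan cost=60, card=60
  {D}: scan cost=60, card=60
  {AC}: card=1500; try (A,hash)→1720, (C,nl_idx)→2100, (A,nl_idx)→5000, (C,merge)→5480, (A,merge)→5920, (C,hash)→9120 …(+2); best=1720 via (A,hash)
  {CD}: card=6000; try (D,hash)→1720, (C,merge)→5480, (D,merge)→5920, (C,nl_idx)→6600, (C,hash)→9120, (D,nl_idx)→9500 …(+2); best=1720 via (D,hash)
  {ACD}: card=18000; try (D,hash)→3940, (A,hash)→8440, (D,merge)→20140, (D,nl_idx)→28720, (A,nl_idx)→55720, (A,merge)→86140 …(+2); best=3940 via (D,hash)

3940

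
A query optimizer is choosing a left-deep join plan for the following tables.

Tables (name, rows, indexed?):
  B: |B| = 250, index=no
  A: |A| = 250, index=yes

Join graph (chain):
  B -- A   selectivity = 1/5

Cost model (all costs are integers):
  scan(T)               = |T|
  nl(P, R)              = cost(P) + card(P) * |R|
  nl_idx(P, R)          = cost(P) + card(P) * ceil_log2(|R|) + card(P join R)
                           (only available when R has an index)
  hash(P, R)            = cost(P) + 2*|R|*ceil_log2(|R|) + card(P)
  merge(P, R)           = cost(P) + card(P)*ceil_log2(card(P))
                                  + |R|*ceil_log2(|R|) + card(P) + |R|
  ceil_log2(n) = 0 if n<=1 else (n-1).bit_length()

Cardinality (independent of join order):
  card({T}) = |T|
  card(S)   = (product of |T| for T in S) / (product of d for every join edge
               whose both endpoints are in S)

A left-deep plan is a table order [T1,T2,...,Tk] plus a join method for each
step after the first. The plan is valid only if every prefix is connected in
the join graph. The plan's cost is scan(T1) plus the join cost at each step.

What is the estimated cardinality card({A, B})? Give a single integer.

12500

Tables in S: A(250), B(250)
Edges inside S: B-A(d=5)
numerator = 250 * 250 = 62500
denominator = 5 = 5
card(S) = 62500 / 5 = 12500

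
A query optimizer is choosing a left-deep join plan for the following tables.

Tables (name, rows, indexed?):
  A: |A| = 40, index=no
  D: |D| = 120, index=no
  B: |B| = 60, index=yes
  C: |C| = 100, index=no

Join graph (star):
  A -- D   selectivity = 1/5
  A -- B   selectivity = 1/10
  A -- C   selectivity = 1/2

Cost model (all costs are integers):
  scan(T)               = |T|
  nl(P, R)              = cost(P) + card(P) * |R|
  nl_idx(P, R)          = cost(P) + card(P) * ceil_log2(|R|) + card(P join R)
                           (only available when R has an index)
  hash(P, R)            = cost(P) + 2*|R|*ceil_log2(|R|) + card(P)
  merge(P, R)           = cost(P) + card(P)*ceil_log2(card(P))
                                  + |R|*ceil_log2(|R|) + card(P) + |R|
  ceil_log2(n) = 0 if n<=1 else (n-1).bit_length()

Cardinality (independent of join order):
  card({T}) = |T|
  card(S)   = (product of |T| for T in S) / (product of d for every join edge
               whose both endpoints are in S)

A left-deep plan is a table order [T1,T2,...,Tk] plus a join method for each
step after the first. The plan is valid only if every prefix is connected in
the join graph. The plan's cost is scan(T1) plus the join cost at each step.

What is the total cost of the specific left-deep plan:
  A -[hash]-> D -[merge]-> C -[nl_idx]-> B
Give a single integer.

589120

step 1: scan A: cost=40, card=40
step 2: join D via hash
    card(P join D) = 40*120/(5) = 960
    cost = 40 + 2*120*7 + 40 = 1760
step 3: join C via merge
    card(P join C) = 960*100/(2) = 48000
    cost = 1760 + 960*10 + 100*7 + 960 + 100 = 13120
step 4: join B via nl_idx
    card(P join B) = 48000*60/(10) = 288000
    cost = 13120 + 48000*6 + 288000 = 589120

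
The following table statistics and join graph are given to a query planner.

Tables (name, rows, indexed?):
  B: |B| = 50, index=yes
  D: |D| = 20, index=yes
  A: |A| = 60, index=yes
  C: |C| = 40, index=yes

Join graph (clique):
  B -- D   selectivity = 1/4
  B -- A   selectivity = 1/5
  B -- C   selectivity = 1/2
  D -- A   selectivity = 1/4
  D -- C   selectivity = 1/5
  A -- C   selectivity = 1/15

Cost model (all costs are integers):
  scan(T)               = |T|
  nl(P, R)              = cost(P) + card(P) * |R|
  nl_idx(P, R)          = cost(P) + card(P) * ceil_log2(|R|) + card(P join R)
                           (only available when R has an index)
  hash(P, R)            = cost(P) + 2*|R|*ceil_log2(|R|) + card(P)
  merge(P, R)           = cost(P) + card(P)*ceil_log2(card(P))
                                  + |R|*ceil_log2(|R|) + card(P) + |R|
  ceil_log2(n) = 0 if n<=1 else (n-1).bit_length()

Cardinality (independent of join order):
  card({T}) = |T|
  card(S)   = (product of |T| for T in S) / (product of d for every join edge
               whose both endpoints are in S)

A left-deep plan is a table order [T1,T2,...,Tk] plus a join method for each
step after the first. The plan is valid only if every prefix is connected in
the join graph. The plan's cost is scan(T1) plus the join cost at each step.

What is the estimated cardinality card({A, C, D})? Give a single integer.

160

Tables in S: A(60), C(40), D(20)
Edges inside S: D-A(d=4), D-C(d=5), A-C(d=15)
numerator = 60 * 40 * 20 = 48000
denominator = 4 * 5 * 15 = 300
card(S) = 48000 / 300 = 160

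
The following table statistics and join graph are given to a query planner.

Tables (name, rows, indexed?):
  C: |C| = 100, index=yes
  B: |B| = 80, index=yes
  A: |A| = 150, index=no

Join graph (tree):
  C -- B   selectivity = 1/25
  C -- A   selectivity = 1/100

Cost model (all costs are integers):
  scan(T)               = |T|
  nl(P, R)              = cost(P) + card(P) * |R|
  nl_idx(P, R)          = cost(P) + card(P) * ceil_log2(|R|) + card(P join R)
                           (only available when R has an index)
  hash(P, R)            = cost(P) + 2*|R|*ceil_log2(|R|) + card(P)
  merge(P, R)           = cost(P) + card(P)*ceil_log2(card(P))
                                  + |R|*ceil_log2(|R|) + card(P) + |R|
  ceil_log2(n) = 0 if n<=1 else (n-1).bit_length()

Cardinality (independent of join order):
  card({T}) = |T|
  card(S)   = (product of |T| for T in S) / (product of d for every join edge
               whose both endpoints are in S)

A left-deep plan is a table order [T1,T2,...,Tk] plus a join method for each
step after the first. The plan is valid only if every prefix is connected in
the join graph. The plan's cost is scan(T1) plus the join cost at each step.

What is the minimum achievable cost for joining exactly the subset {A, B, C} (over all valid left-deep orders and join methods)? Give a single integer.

2620

Selinger DP over subsets of {A,B,C}:
  {C}: scan cost=100, card=100
  {B}: scan cost=80, card=80
  {A}: scan cost=150, card=150
  {BC}: card=320; try (C,nl_idx)→960, (B,nl_idx)→1120, (B,hash)→1320, (C,merge)→1520, (B,merge)→1540, (C,hash)→1560 …(+2); best=960 via (C,nl_idx)
  {AC}: card=150; try (C,nl_idx)→1350, (C,hash)→1700, (A,merge)→2250, (C,merge)→2300, (A,hash)→2600, (A,nl)→15100 …(+1); best=1350 via (C,nl_idx)
  {ABC}: card=480; try (B,hash)→2620, (B,nl_idx)→2880, (B,merge)→3340, (A,hash)→3680, (A,merge)→5510, (B,nl)→13350 …(+1); best=2620 via (B,hash)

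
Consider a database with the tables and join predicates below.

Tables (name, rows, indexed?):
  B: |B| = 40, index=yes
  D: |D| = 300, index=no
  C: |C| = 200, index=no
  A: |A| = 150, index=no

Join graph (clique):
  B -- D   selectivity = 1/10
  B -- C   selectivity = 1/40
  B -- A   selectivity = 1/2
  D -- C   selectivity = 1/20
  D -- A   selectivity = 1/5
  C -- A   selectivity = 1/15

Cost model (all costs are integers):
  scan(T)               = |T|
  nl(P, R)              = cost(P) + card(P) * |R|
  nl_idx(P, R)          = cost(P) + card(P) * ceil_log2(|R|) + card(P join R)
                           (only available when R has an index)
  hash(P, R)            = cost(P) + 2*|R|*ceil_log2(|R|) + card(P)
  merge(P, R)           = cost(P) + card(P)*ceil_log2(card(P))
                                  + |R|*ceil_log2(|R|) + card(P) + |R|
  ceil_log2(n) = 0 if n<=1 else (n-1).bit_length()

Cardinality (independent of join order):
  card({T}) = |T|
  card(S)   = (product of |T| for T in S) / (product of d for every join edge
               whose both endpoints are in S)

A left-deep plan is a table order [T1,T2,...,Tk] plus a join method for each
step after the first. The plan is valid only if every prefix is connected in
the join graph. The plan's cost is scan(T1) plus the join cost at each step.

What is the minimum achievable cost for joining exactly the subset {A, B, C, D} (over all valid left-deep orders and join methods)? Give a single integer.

Selinger DP over subsets of {A,B,C,D}:
  {B}: scan cost=40, card=40
  {D}: scan cost=300, card=300
  {C}: scan cost=200, card=200
  {A}: scan cost=150, card=150
  {BD}: card=1200; try (B,hash)→1080, (B,nl_idx)→3300, (D,merge)→3320, (B,merge)→3580, (D,hash)→5480, (D,nl)→12040 …(+1); best=1080 via (B,hash)
  {BC}: card=200; try (B,hash)→880, (B,nl_idx)→1600, (C,merge)→2120, (B,merge)→2280, (C,hash)→3280, (C,nl)→8040 …(+1); best=880 via (B,hash)
  {AB}: card=3000; try (B,hash)→780, (A,merge)→1670, (B,merge)→1780, (A,hash)→2480, (B,nl_idx)→4050, (A,nl)→6040 …(+1); best=780 via (B,hash)
  {CD}: card=3000; try (C,hash)→3800, (D,merge)→5000, (C,merge)→5100, (D,hash)→5800, (D,nl)→60200, (C,nl)→60300; best=3800 via (C,hash)
  {AD}: card=9000; try (A,hash)→3000, (D,merge)→4500, (A,merge)→4650, (D,hash)→5700, (D,nl)→45150, (A,nl)→45300; best=3000 via (A,hash)
  {AC}: card=2000; try (A,hash)→2800, (C,merge)→3300, (A,merge)→3350, (C,hash)→3500, (C,nl)→30150, (A,nl)→30200; best=2800 via (A,hash)
  {BCD}: card=300; try (C,hash)→5480, (D,merge)→5680, (D,hash)→6480, (B,hash)→7280, (C,merge)→17280, (B,nl_idx)→22100 …(+4); best=5480 via (C,hash)
  {ABD}: card=18000; try (A,hash)→4680, (D,hash)→9180, (B,hash)→12480, (A,merge)→16830, (D,merge)→42780, (B,nl_idx)→75000 …(+4); best=4680 via (A,hash)
  {ABC}: card=1000; try (A,hash)→3480, (A,merge)→4030, (B,hash)→5280, (C,hash)→6980, (B,nl_idx)→15800, (B,merge)→27080 …(+4); best=3480 via (A,hash)
  {ACD}: card=6000; try (A,hash)→9200, (D,hash)→10200, (C,hash)→15200, (D,merge)→29800, (A,merge)→44150, (C,merge)→139800 …(+3); best=9200 via (A,hash)
  {ABCD}: card=300; try (A,hash)→8180, (A,merge)→9830, (D,hash)→9880, (B,hash)→15680, (D,merge)→17480, (C,hash)→25880 …(+7); best=8180 via (A,hash)

8180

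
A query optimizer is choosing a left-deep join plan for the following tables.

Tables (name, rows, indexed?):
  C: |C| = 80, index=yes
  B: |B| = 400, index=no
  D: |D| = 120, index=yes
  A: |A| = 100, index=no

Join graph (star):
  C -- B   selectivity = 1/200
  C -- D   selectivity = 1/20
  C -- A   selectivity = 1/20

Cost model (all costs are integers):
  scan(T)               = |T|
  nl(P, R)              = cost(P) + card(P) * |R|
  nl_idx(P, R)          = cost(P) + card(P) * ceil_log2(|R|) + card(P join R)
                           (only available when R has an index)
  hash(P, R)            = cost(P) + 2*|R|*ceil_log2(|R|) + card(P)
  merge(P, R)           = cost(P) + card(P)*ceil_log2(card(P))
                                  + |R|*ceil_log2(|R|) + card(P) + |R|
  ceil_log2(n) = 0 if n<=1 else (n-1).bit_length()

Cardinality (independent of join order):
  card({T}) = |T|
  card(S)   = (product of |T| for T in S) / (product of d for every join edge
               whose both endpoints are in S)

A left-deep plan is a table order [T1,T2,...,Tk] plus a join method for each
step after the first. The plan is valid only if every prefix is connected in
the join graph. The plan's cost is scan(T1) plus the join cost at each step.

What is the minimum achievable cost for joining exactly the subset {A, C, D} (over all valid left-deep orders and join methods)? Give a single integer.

3000

Selinger DP over subsets of {A,C,D}:
  {C}: scan cost=80, card=80
  {D}: scan cost=120, card=120
  {A}: scan cost=100, card=100
  {CD}: card=480; try (D,nl_idx)→1120, (C,hash)→1360, (C,nl_idx)→1440, (D,merge)→1680, (C,merge)→1720, (D,hash)→1840 …(+2); best=1120 via (D,nl_idx)
  {AC}: card=400; try (C,nl_idx)→1200, (C,hash)→1320, (A,merge)→1520, (C,merge)→1540, (A,hash)→1560, (A,nl)→8080 …(+1); best=1200 via (C,nl_idx)
  {ACD}: card=2400; try (A,hash)→3000, (D,hash)→3280, (D,merge)→6160, (D,nl_idx)→6400, (A,merge)→6720, (A,nl)→49120 …(+1); best=3000 via (A,hash)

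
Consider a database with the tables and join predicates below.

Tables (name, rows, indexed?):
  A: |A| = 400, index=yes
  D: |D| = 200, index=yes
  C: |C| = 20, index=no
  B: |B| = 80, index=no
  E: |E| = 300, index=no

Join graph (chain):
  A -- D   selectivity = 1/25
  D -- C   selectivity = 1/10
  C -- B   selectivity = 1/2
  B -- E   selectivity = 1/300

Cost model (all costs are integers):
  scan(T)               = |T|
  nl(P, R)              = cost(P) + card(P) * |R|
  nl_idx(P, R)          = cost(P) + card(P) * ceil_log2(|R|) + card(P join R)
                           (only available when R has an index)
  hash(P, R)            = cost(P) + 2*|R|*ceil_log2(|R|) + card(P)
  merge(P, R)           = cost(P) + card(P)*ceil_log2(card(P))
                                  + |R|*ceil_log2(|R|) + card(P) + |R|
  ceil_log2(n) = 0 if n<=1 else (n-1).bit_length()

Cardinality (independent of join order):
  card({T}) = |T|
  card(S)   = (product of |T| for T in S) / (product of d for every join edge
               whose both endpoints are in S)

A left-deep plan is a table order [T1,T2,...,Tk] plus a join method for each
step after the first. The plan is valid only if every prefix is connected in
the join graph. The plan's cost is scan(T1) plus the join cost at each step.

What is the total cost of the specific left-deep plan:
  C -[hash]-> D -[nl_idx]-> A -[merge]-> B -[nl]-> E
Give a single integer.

step 1: scan C: cost=20, card=20
step 2: join D via hash
    card(P join D) = 20*200/(10) = 400
    cost = 20 + 2*200*8 + 20 = 3240
step 3: join A via nl_idx
    card(P join A) = 400*400/(25) = 6400
    cost = 3240 + 400*9 + 6400 = 13240
step 4: join B via merge
    card(P join B) = 6400*80/(2) = 256000
    cost = 13240 + 6400*13 + 80*7 + 6400 + 80 = 103480
step 5: join E via nl
    card(P join E) = 256000*300/(300) = 256000
    cost = 103480 + 256000*300 = 76903480

76903480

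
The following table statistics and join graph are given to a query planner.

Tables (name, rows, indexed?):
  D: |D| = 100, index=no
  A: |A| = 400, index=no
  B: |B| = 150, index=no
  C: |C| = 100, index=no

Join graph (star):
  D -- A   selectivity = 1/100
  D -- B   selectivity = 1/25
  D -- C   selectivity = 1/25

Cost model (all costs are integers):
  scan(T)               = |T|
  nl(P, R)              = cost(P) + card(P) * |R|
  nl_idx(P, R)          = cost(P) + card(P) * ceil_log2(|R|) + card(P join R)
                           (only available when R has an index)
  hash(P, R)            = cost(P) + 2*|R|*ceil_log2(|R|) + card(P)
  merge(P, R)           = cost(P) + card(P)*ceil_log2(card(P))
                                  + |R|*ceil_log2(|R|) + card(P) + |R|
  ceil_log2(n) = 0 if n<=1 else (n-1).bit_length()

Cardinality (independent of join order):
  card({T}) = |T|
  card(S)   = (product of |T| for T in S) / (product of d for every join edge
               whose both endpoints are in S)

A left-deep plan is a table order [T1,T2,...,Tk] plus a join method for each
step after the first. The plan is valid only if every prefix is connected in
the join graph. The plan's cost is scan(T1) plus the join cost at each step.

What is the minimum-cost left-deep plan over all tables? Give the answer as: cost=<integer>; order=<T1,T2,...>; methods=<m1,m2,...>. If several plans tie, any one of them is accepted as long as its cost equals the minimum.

Selinger DP (subsets sized 1..n):
  {D}: scan cost=100, card=100
  {A}: scan cost=400, card=400
  {B}: scan cost=150, card=150
  {C}: scan cost=100, card=100
  {AD}: card=400; try (D,hash)→2200, (A,merge)→4900, (D,merge)→5200, (A,hash)→7400, (A,nl)→40100, (D,nl)→40400; best=2200 via (D,hash)
  {BD}: card=600; try (D,hash)→1700, (B,merge)→2250, (D,merge)→2300, (B,hash)→2600, (B,nl)→15100, (D,nl)→15150; best=1700 via (D,hash)
  {CD}: card=400; try (D,hash)→1600, (C,hash)→1600, (D,merge)→1700, (C,merge)→1700, (D,nl)→10100, (C,nl)→10100; best=1600 via (D,hash)
  {ABD}: card=2400; try (B,hash)→5000, (B,merge)→7550, (A,hash)→9500, (A,merge)→12300, (B,nl)→62200, (A,nl)→241700; best=5000 via (B,hash)
  {ACD}: card=1600; try (C,hash)→4000, (C,merge)→7000, (A,hash)→9200, (A,merge)→9600, (C,nl)→42200, (A,nl)→161600; best=4000 via (C,hash)
  {BCD}: card=2400; try (C,hash)→3700, (B,hash)→4400, (B,merge)→6950, (C,merge)→9100, (B,nl)→61600, (C,nl)→61700; best=3700 via (C,hash)
  {ABCD}: card=9600; try (B,hash)→8000, (C,hash)→8800, (A,hash)→13300, (B,merge)→24550, (C,merge)→37000, (A,merge)→38900 …(+3); best=8000 via (B,hash)

cost=8000; order=A,D,C,B; methods=hash,hash,hash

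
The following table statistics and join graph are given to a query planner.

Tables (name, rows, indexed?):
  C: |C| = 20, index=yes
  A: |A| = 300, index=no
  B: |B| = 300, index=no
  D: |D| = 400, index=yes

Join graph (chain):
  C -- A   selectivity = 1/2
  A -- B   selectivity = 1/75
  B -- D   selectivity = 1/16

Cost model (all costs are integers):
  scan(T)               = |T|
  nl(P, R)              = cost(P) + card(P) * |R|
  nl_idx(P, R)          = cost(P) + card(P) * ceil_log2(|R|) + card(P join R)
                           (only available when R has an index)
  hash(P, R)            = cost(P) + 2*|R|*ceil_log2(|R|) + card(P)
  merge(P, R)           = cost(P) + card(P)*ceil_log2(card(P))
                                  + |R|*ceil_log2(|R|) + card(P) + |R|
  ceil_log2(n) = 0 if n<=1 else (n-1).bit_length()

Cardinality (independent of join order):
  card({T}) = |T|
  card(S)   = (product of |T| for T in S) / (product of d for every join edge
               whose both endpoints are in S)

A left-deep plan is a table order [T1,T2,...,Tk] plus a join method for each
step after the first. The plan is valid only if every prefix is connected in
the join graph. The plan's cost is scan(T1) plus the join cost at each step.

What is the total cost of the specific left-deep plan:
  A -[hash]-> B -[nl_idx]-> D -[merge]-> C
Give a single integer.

step 1: scan A: cost=300, card=300
step 2: join B via hash
    card(P join B) = 300*300/(75) = 1200
    cost = 300 + 2*300*9 + 300 = 6000
step 3: join D via nl_idx
    card(P join D) = 1200*400/(16) = 30000
    cost = 6000 + 1200*9 + 30000 = 46800
step 4: join C via merge
    card(P join C) = 30000*20/(2) = 300000
    cost = 46800 + 30000*15 + 20*5 + 30000 + 20 = 526920

526920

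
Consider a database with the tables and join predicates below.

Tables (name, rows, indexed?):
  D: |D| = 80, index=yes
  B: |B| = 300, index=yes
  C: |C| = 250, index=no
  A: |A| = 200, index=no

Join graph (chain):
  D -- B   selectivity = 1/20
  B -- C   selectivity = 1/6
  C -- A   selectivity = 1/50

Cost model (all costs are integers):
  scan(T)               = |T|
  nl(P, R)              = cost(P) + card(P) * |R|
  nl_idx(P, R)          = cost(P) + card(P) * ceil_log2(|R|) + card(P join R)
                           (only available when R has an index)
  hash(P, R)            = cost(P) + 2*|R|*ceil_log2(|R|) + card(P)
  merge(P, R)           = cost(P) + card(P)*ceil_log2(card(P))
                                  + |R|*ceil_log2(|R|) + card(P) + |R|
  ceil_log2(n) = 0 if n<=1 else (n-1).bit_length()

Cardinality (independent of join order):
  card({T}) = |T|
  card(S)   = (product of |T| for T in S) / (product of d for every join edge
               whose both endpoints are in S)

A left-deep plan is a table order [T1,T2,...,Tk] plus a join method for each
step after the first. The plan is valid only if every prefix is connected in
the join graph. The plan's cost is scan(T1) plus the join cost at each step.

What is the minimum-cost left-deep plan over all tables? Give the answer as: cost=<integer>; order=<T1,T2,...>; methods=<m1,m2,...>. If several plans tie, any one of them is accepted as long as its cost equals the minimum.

cost=60120; order=B,D,C,A; methods=hash,hash,hash

Selinger DP (subsets sized 1..n):
  {D}: scan cost=80, card=80
  {B}: scan cost=300, card=300
  {C}: scan cost=250, card=250
  {A}: scan cost=200, card=200
  {BD}: card=1200; try (D,hash)→1720, (B,nl_idx)→2000, (D,nl_idx)→3600, (B,merge)→3720, (D,merge)→3940, (B,hash)→5560 …(+2); best=1720 via (D,hash)
  {BC}: card=12500; try (C,hash)→4600, (B,merge)→5500, (C,merge)→5550, (B,hash)→5900, (B,nl_idx)→15000, (B,nl)→75250 …(+1); best=4600 via (C,hash)
  {AC}: card=1000; try (A,hash)→3700, (C,merge)→4250, (A,merge)→4300, (C,hash)→4400, (C,nl)→50200, (A,nl)→50250; best=3700 via (A,hash)
  {BCD}: card=50000; try (C,hash)→6920, (D,hash)→18220, (C,merge)→18370, (D,nl_idx)→142100, (D,merge)→192740, (C,nl)→301720 …(+1); best=6920 via (C,hash)
  {ABC}: card=50000; try (B,hash)→10100, (B,merge)→17700, (A,hash)→20300, (B,nl_idx)→62700, (A,merge)→193900, (B,nl)→303700 …(+1); best=10100 via (B,hash)
  {ABCD}: card=200000; try (A,hash)→60120, (D,hash)→61220, (D,nl_idx)→560100, (A,merge)→858720, (D,merge)→860740, (D,nl)→4010100 …(+1); best=60120 via (A,hash)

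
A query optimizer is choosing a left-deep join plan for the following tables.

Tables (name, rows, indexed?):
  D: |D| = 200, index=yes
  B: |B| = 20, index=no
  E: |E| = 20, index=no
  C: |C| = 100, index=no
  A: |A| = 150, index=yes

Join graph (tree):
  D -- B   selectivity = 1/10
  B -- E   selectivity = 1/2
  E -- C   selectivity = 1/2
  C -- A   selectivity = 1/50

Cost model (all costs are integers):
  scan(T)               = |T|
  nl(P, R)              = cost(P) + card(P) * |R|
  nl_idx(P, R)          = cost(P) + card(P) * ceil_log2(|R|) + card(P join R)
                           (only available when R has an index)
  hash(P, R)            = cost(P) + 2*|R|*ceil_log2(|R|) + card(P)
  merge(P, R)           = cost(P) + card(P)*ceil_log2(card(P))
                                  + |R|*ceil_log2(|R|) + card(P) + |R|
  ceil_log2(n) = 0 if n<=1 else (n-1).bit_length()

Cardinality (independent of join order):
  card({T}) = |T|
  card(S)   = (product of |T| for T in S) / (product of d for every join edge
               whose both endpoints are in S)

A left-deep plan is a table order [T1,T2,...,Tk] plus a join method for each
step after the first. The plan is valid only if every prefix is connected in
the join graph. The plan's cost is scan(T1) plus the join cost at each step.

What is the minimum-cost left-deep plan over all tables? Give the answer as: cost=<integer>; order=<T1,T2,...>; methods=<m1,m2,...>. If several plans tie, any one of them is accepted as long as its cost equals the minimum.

cost=38100; order=C,A,E,B,D; methods=nl_idx,hash,hash,hash

Selinger DP (subsets sized 1..n):
  {D}: scan cost=200, card=200
  {B}: scan cost=20, card=20
  {E}: scan cost=20, card=20
  {C}: scan cost=100, card=100
  {A}: scan cost=150, card=150
  {BD}: card=400; try (D,nl_idx)→580, (B,hash)→600, (D,merge)→1940, (B,merge)→2120, (D,hash)→3240, (D,nl)→4020 …(+1); best=580 via (D,nl_idx)
  {BE}: card=200; try (E,hash)→240, (B,hash)→240, (E,merge)→260, (B,merge)→260, (E,nl)→420, (B,nl)→420; best=240 via (E,hash)
  {CE}: card=1000; try (E,hash)→400, (C,merge)→940, (E,merge)→1020, (C,hash)→1440, (C,nl)→2020, (E,nl)→2100; best=400 via (E,hash)
  {AC}: card=300; try (A,nl_idx)→1200, (C,hash)→1700, (A,merge)→2250, (C,merge)→2300, (A,hash)→2600, (A,nl)→15100 …(+1); best=1200 via (A,nl_idx)
  {BDE}: card=4000; try (E,hash)→1180, (D,hash)→3640, (D,merge)→3840, (E,merge)→4700, (D,nl_idx)→5840, (E,nl)→8580 …(+1); best=1180 via (E,hash)
  {BCE}: card=10000; try (B,hash)→1600, (C,hash)→1840, (C,merge)→2840, (B,merge)→11520, (C,nl)→20240, (B,nl)→20400; best=1600 via (B,hash)
  {ACE}: card=3000; try (E,hash)→1700, (A,hash)→3800, (E,merge)→4320, (E,nl)→7200, (A,nl_idx)→11400, (A,merge)→12750 …(+1); best=1700 via (E,hash)
  {BCDE}: card=200000; try (C,hash)→6580, (D,hash)→14800, (C,merge)→53980, (D,merge)→153400, (D,nl_idx)→281600, (C,nl)→401180 …(+1); best=6580 via (C,hash)
  {ABCE}: card=30000; try (B,hash)→4900, (A,hash)→14000, (B,merge)→40820, (B,nl)→61700, (A,nl_idx)→111600, (A,merge)→152950 …(+1); best=4900 via (B,hash)
  {ABCDE}: card=600000; try (D,hash)→38100, (A,hash)→208980, (D,merge)→486700, (D,nl_idx)→844900, (A,nl_idx)→2206580, (A,merge)→3807930 …(+2); best=38100 via (D,hash)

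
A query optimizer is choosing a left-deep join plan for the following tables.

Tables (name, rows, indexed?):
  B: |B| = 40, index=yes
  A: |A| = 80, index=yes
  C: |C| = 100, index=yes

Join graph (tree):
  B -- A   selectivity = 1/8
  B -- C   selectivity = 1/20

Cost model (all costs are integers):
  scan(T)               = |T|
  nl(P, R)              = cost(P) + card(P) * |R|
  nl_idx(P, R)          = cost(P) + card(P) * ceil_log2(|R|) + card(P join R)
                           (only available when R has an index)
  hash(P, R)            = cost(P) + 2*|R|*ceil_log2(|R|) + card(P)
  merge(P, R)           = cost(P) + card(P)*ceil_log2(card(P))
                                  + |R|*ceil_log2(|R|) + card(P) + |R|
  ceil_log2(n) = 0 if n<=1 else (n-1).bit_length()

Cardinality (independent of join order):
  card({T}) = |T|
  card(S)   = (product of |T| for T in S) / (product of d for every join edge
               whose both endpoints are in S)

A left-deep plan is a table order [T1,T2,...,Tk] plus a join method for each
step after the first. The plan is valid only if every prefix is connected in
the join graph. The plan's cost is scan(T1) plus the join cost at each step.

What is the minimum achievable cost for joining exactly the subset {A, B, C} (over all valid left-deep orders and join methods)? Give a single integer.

Selinger DP over subsets of {A,B,C}:
  {B}: scan cost=40, card=40
  {A}: scan cost=80, card=80
  {C}: scan cost=100, card=100
  {AB}: card=400; try (B,hash)→640, (A,nl_idx)→720, (B,nl_idx)→960, (A,merge)→960, (B,merge)→1000, (A,hash)→1200 …(+2); best=640 via (B,hash)
  {BC}: card=200; try (C,nl_idx)→520, (B,hash)→680, (B,nl_idx)→900, (C,merge)→1120, (B,merge)→1180, (C,hash)→1480 …(+2); best=520 via (C,nl_idx)
  {ABC}: card=2000; try (A,hash)→1840, (C,hash)→2440, (A,merge)→2960, (A,nl_idx)→3920, (C,merge)→5440, (C,nl_idx)→5440 …(+2); best=1840 via (A,hash)

1840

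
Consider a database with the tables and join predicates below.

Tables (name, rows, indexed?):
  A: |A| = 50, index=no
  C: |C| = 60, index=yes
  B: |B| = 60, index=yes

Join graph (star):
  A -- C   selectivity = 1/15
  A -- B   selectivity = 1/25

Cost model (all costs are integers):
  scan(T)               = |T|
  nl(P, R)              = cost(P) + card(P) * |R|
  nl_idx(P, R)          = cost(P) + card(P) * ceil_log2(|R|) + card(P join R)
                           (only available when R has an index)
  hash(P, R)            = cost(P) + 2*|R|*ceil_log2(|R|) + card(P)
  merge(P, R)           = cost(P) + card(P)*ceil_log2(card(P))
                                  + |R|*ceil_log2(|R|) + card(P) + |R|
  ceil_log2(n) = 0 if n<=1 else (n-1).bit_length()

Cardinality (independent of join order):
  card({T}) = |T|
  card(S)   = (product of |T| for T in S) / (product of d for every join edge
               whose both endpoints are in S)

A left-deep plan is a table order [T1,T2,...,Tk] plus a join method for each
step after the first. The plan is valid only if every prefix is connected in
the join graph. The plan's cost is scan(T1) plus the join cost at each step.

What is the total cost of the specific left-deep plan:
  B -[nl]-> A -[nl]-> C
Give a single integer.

10260

step 1: scan B: cost=60, card=60
step 2: join A via nl
    card(P join A) = 60*50/(25) = 120
    cost = 60 + 60*50 = 3060
step 3: join C via nl
    card(P join C) = 120*60/(15) = 480
    cost = 3060 + 120*60 = 10260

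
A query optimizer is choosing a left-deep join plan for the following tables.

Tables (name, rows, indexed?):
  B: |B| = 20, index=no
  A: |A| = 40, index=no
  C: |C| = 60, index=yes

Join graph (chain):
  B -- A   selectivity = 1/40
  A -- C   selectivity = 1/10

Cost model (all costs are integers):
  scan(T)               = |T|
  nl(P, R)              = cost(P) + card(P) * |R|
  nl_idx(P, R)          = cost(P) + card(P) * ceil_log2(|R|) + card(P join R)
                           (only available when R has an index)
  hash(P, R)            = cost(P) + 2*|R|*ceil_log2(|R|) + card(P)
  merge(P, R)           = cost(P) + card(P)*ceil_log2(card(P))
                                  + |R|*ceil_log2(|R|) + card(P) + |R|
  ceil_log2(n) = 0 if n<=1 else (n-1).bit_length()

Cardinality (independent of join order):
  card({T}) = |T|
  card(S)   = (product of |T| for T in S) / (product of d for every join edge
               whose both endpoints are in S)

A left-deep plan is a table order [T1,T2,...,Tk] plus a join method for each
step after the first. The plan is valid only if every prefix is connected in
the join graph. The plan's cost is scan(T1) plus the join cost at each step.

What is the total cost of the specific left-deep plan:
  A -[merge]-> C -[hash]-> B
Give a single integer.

step 1: scan A: cost=40, card=40
step 2: join C via merge
    card(P join C) = 40*60/(10) = 240
    cost = 40 + 40*6 + 60*6 + 40 + 60 = 740
step 3: join B via hash
    card(P join B) = 240*20/(40) = 120
    cost = 740 + 2*20*5 + 240 = 1180

1180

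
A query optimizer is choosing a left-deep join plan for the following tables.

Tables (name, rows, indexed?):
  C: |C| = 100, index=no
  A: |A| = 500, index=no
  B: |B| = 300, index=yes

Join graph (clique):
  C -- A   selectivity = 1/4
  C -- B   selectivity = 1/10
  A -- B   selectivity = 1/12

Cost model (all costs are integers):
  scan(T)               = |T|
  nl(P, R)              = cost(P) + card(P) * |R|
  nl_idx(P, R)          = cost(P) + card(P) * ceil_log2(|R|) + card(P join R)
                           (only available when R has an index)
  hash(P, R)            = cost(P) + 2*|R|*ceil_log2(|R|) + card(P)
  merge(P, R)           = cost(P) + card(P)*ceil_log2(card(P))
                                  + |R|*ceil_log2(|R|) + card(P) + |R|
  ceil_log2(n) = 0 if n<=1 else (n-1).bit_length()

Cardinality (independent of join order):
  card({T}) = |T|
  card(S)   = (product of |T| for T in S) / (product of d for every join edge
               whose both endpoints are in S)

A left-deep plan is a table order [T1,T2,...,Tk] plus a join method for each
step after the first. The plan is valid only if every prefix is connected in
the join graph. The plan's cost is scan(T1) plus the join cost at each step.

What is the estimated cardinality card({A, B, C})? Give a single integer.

31250

Tables in S: A(500), B(300), C(100)
Edges inside S: C-A(d=4), C-B(d=10), A-B(d=12)
numerator = 500 * 300 * 100 = 15000000
denominator = 4 * 10 * 12 = 480
card(S) = 15000000 / 480 = 31250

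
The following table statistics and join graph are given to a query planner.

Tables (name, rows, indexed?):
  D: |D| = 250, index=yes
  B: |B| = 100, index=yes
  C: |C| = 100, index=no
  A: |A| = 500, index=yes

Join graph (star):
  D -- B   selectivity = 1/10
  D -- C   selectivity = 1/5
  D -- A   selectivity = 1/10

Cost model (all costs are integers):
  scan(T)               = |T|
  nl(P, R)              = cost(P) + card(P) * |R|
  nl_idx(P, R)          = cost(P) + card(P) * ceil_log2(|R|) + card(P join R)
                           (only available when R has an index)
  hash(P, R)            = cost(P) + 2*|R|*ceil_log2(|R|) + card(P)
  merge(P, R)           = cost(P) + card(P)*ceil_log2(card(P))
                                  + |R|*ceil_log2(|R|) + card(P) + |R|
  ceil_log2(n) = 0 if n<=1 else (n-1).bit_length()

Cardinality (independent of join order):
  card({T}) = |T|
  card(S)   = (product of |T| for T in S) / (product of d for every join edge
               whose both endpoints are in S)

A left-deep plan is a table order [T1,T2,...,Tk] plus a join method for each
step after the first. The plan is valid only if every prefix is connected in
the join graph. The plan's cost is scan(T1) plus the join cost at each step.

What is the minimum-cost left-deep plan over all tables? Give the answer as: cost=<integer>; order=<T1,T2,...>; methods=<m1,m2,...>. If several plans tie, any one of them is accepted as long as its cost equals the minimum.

cost=64800; order=D,B,C,A; methods=hash,hash,hash

Selinger DP (subsets sized 1..n):
  {D}: scan cost=250, card=250
  {B}: scan cost=100, card=100
  {C}: scan cost=100, card=100
  {A}: scan cost=500, card=500
  {BD}: card=2500; try (B,hash)→1900, (D,merge)→3150, (B,merge)→3300, (D,nl_idx)→3400, (D,hash)→4200, (B,nl_idx)→4500 …(+2); best=1900 via (B,hash)
  {CD}: card=5000; try (C,hash)→1900, (D,merge)→3150, (C,merge)→3300, (D,hash)→4200, (D,nl_idx)→5900, (D,nl)→25100 …(+1); best=1900 via (C,hash)
  {AD}: card=12500; try (D,hash)→5000, (A,merge)→7500, (D,merge)→7750, (A,hash)→9500, (A,nl_idx)→15000, (D,nl_idx)→17000 …(+2); best=5000 via (D,hash)
  {BCD}: card=50000; try (C,hash)→5800, (B,hash)→8300, (C,merge)→35200, (B,merge)→72700, (B,nl_idx)→86900, (C,nl)→251900 …(+1); best=5800 via (C,hash)
  {ABD}: card=125000; try (A,hash)→13400, (B,hash)→18900, (A,merge)→39400, (A,nl_idx)→149400, (B,merge)→193300, (B,nl_idx)→217500 …(+2); best=13400 via (A,hash)
  {ACD}: card=250000; try (A,hash)→15900, (C,hash)→18900, (A,merge)→76900, (C,merge)→193300, (A,nl_idx)→296900, (C,nl)→1255000 …(+1); best=15900 via (A,hash)
  {ABCD}: card=2500000; try (A,hash)→64800, (C,hash)→139800, (B,hash)→267300, (A,merge)→860800, (C,merge)→2264200, (A,nl_idx)→2955800 …(+5); best=64800 via (A,hash)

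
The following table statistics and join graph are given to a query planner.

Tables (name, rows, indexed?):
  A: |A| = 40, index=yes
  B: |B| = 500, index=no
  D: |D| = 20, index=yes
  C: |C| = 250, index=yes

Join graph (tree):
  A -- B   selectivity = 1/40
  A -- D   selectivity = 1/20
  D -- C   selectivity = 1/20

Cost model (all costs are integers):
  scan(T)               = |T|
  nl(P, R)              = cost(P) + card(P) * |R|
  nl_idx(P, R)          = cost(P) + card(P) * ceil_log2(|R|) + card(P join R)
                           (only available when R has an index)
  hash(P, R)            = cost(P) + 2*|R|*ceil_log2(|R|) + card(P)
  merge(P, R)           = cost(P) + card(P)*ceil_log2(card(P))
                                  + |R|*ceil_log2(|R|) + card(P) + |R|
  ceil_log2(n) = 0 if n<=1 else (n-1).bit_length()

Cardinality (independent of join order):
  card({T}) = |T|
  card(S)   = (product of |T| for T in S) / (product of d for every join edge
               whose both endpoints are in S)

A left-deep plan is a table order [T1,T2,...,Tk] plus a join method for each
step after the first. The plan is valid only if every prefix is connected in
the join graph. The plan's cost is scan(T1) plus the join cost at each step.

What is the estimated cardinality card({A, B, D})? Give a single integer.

500

Tables in S: A(40), B(500), D(20)
Edges inside S: A-B(d=40), A-D(d=20)
numerator = 40 * 500 * 20 = 400000
denominator = 40 * 20 = 800
card(S) = 400000 / 800 = 500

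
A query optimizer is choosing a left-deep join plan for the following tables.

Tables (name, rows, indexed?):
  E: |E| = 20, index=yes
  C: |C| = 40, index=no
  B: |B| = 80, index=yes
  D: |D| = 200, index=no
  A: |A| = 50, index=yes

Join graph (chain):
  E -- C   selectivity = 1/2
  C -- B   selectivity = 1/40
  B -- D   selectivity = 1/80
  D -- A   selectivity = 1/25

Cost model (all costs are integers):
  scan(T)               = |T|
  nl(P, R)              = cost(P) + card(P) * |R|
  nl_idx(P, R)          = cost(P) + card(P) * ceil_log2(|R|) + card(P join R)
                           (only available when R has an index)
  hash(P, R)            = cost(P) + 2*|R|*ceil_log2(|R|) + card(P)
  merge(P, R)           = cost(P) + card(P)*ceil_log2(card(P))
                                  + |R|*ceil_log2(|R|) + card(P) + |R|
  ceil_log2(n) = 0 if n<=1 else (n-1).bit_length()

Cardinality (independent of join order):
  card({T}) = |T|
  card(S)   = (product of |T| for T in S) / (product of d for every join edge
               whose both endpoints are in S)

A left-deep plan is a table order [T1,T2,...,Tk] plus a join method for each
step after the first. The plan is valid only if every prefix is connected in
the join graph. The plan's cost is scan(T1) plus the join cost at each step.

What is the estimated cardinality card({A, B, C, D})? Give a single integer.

Tables in S: A(50), B(80), C(40), D(200)
Edges inside S: C-B(d=40), B-D(d=80), D-A(d=25)
numerator = 50 * 80 * 40 * 200 = 32000000
denominator = 40 * 80 * 25 = 80000
card(S) = 32000000 / 80000 = 400

400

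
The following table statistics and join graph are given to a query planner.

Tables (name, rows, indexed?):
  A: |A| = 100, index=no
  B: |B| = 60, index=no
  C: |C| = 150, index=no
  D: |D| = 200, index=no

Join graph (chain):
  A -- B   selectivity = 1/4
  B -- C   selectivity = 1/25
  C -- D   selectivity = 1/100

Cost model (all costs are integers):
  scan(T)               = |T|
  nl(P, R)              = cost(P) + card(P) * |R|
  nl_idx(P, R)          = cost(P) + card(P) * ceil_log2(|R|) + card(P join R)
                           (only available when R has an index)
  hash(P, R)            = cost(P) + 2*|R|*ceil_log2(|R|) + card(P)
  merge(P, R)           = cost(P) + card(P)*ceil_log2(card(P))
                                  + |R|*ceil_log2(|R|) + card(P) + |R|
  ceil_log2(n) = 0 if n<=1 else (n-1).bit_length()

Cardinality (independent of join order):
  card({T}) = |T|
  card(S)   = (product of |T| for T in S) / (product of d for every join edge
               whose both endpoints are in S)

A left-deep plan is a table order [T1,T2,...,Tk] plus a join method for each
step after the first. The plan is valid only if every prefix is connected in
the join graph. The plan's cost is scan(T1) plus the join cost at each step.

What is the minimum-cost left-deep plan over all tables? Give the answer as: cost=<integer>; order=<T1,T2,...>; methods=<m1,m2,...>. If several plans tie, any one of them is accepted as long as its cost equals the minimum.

Selinger DP (subsets sized 1..n):
  {A}: scan cost=100, card=100
  {B}: scan cost=60, card=60
  {C}: scan cost=150, card=150
  {D}: scan cost=200, card=200
  {AB}: card=1500; try (B,hash)→920, (A,merge)→1280, (B,merge)→1320, (A,hash)→1520, (A,nl)→6060, (B,nl)→6100; best=920 via (B,hash)
  {BC}: card=360; try (B,hash)→1020, (C,merge)→1830, (B,merge)→1920, (C,hash)→2520, (C,nl)→9060, (B,nl)→9150; best=1020 via (B,hash)
  {CD}: card=300; try (C,hash)→2800, (D,merge)→3300, (C,merge)→3350, (D,hash)→3500, (D,nl)→30150, (C,nl)→30200; best=2800 via (C,hash)
  {ABC}: card=9000; try (A,hash)→2780, (C,hash)→4820, (A,merge)→5420, (C,merge)→20270, (A,nl)→37020, (C,nl)→225920; best=2780 via (A,hash)
  {BCD}: card=720; try (B,hash)→3820, (D,hash)→4580, (B,merge)→6220, (D,merge)→6420, (B,nl)→20800, (D,nl)→73020; best=3820 via (B,hash)
  {ABCD}: card=18000; try (A,hash)→5940, (A,merge)→12540, (D,hash)→14980, (A,nl)→75820, (D,merge)→139580, (D,nl)→1802780; best=5940 via (A,hash)

cost=5940; order=D,C,B,A; methods=hash,hash,hash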